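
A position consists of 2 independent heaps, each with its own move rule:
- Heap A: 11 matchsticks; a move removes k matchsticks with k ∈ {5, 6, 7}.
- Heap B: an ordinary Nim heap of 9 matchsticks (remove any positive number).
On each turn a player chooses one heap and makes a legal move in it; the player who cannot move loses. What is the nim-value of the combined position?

Grundy values for heap A (subtraction set {5, 6, 7}):
k:     0  1  2  3  4  5  6  7  8  9 10 11
g(k):  0  0  0  0  0  1  1  1  1  1  2  2
So g(11) = 2.
Heap B is a plain Nim heap of size 9, so its Grundy value is 9.
By the Sprague-Grundy theorem, the Grundy value of a sum of independent games is the XOR of the component values.
Combined value = 2 ⊕ 9 = 11.

11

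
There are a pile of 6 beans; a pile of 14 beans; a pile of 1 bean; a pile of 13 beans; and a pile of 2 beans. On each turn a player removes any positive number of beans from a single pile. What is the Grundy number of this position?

6

Bitwise XOR of the heap sizes:
  0110  (6)
  1110  (14)
  0001  (1)
  1101  (13)
  0010  (2)
  ----
  0110  (6)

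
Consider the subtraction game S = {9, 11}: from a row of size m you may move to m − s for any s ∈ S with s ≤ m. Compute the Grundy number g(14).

1

Build the Grundy sequence with g(k) = mex{g(k−s) : s ∈ {9, 11}, s ≤ k}:
g(0) = mex{} = 0
g(1) = mex{} = 0
g(2) = mex{} = 0
g(3) = mex{} = 0
g(4) = mex{} = 0
g(5) = mex{} = 0
g(6) = mex{} = 0
g(7) = mex{} = 0
g(8) = mex{} = 0
g(9) = mex{0} = 1
g(10) = mex{0} = 1
g(11) = mex{0} = 1
g(12) = mex{0} = 1
g(13) = mex{0} = 1
g(14) = mex{0} = 1
So g(14) = 1.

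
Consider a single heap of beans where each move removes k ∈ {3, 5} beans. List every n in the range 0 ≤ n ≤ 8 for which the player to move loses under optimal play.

0, 1, 2, 8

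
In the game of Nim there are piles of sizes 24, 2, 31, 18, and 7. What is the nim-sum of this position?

16

Compute the nim-sum pairwise:
24 XOR 2 = 26
26 XOR 31 = 5
5 XOR 18 = 23
23 XOR 7 = 16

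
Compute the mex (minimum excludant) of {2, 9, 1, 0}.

The values 0, 1, 2 are all present; 3 is the first non-negative integer missing from the set.

3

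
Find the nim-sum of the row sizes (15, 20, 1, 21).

Compute the nim-sum pairwise:
15 ^ 20 = 27
27 ^ 1 = 26
26 ^ 21 = 15

15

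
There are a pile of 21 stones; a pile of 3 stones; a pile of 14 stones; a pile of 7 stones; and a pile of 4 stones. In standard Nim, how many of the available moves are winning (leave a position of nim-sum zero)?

1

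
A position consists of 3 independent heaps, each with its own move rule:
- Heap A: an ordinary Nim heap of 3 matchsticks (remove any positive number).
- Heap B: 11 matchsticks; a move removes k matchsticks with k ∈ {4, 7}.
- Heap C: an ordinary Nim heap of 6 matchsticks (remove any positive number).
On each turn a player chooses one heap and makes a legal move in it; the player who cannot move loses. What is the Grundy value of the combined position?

5

Heap A is a plain Nim heap of size 3, so its Grundy value is 3.
For heap B, compute g(0), g(1), … with moves {4, 7}:
k:     0  1  2  3  4  5  6  7  8  9 10 11
g(k):  0  0  0  0  1  1  1  1  2  2  2  0
So g(11) = 0.
Heap C is a plain Nim heap of size 6, so its Grundy value is 6.
By the Sprague-Grundy theorem, the Grundy value of a sum of independent games is the XOR of the component values.
Combined value = 3 XOR 0 XOR 6 = 5.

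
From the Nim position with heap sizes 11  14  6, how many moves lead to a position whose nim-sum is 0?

3

Nim-sum: 11 XOR 14 XOR 6 = 3.
The overall nim-sum is X = 3. A heap of size p has a winning move iff p XOR X < p (reduce it to p XOR X).
  11: 11 XOR 3 = 8 < 11 — winning move (to 8).
  14: 14 XOR 3 = 13 < 14 — winning move (to 13).
  6: 6 XOR 3 = 5 < 6 — winning move (to 5).
That gives 3 winning moves.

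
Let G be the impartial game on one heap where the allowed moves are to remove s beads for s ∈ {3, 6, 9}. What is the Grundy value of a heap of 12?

0

Build the Grundy sequence with g(k) = mex{g(k−s) : s ∈ {3, 6, 9}, s ≤ k}:
k:     0  1  2  3  4  5  6  7  8  9 10 11 12
g(k):  0  0  0  1  1  1  2  2  2  3  3  3  0
So g(12) = 0.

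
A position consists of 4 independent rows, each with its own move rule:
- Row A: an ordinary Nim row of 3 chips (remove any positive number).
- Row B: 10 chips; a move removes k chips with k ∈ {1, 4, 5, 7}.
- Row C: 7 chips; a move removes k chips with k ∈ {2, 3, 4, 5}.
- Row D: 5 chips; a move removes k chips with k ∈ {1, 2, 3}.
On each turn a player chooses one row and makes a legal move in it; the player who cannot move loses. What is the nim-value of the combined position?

2

Row A is a plain Nim row of size 3, so its Grundy value is 3.
For row B, compute g(0), g(1), … with moves {1, 4, 5, 7}:
g(0) = mex{} = 0
g(1) = mex{0} = 1
g(2) = mex{1} = 0
g(3) = mex{0} = 1
g(4) = mex{0,1} = 2
g(5) = mex{0,1,2} = 3
g(6) = mex{0,1,3} = 2
g(7) = mex{0,1,2} = 3
g(8) = mex{1,2,3} = 0
g(9) = mex{0,2,3} = 1
g(10) = mex{1,2,3} = 0
So g(10) = 0.
Grundy values for row C (subtraction set {2, 3, 4, 5}):
k:     0  1  2  3  4  5  6  7
g(k):  0  0  1  1  2  2  3  0
So g(7) = 0.
Grundy values for row D (subtraction set {1, 2, 3}):
g(0) = mex{} = 0
g(1) = mex{0} = 1
g(2) = mex{0,1} = 2
g(3) = mex{0,1,2} = 3
g(4) = mex{1,2,3} = 0
g(5) = mex{0,2,3} = 1
So g(5) = 1.
By the Sprague-Grundy theorem, the Grundy value of a sum of independent games is the XOR of the component values.
Combined value = 3 ⊕ 0 ⊕ 0 ⊕ 1 = 2.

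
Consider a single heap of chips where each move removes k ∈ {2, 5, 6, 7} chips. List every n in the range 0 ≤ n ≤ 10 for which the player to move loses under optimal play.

Compute g(0), g(1), … for moves {2, 5, 6, 7}:
g(0) = mex{} = 0
g(1) = mex{} = 0
g(2) = mex{0} = 1
g(3) = mex{0} = 1
g(4) = mex{1} = 0
g(5) = mex{0,1} = 2
g(6) = mex{0} = 1
g(7) = mex{0,1,2} = 3
g(8) = mex{0,1} = 2
g(9) = mex{0,1,3} = 2
g(10) = mex{0,1,2} = 3
The P-positions (g = 0) in 0..10 are 0, 1, 4.

0, 1, 4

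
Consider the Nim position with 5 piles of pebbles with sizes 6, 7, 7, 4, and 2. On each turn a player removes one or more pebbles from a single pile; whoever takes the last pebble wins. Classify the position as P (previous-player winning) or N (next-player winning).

P-position

Compute the nim-sum pairwise:
6 ⊕ 7 = 1
1 ⊕ 7 = 6
6 ⊕ 4 = 2
2 ⊕ 2 = 0
The nim-sum is 0, so this is a P-position: the player to move is in a losing position under optimal play.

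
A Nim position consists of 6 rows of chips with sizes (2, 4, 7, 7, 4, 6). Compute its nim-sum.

4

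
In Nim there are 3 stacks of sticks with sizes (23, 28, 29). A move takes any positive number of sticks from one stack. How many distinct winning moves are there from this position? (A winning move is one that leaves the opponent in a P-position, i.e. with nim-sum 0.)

Compute the nim-sum pairwise:
23 ⊕ 28 = 11
11 ⊕ 29 = 22
The overall nim-sum is X = 22. A stack of size p has a winning move iff p XOR X < p (reduce it to p XOR X).
  23: 23 XOR 22 = 1 < 23 — winning move (to 1).
  28: 28 XOR 22 = 10 < 28 — winning move (to 10).
  29: 29 XOR 22 = 11 < 29 — winning move (to 11).
That gives 3 winning moves.

3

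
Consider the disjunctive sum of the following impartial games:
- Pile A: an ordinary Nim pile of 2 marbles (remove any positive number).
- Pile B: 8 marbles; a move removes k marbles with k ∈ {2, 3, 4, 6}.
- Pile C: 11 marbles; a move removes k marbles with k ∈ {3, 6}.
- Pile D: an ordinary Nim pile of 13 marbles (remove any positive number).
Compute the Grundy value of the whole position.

Pile A is a plain Nim pile of size 2, so its Grundy value is 2.
Build the Grundy sequence for pile B with g(k) = mex{g(k−s) : s ∈ {2, 3, 4, 6}, s ≤ k}:
k:     0  1  2  3  4  5  6  7  8
g(k):  0  0  1  1  2  2  3  3  0
So g(8) = 0.
Grundy values for pile C (subtraction set {3, 6}):
k:     0  1  2  3  4  5  6  7  8  9 10 11
g(k):  0  0  0  1  1  1  2  2  2  0  0  0
So g(11) = 0.
Pile D is a plain Nim pile of size 13, so its Grundy value is 13.
The value of a disjunctive sum is the nim-sum of the parts.
Combined value = 2 XOR 0 XOR 0 XOR 13 = 15.

15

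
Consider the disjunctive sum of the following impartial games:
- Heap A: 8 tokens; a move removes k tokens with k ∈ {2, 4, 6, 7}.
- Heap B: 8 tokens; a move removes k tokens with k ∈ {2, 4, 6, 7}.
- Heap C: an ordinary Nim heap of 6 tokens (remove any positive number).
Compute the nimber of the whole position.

6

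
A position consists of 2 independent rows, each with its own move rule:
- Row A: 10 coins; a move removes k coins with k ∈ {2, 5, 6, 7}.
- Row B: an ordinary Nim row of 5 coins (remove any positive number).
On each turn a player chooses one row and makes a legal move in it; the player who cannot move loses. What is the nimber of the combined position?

6

Grundy values for row A (subtraction set {2, 5, 6, 7}):
g(0) = mex{} = 0
g(1) = mex{} = 0
g(2) = mex{0} = 1
g(3) = mex{0} = 1
g(4) = mex{1} = 0
g(5) = mex{0,1} = 2
g(6) = mex{0} = 1
g(7) = mex{0,1,2} = 3
g(8) = mex{0,1} = 2
g(9) = mex{0,1,3} = 2
g(10) = mex{0,1,2} = 3
So g(10) = 3.
Row B is a plain Nim row of size 5, so its Grundy value is 5.
By the Sprague-Grundy theorem, the Grundy value of a sum of independent games is the XOR of the component values.
Combined value = 3 ⊕ 5 = 6.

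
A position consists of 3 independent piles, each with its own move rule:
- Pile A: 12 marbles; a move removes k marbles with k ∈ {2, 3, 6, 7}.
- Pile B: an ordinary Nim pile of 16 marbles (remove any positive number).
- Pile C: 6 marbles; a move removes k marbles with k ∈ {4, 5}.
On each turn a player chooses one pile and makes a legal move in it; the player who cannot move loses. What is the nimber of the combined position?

16

Build the Grundy sequence for pile A with g(k) = mex{g(k−s) : s ∈ {2, 3, 6, 7}, s ≤ k}:
k:     0  1  2  3  4  5  6  7  8  9 10 11 12
g(k):  0  0  1  1  2  0  3  1  2  0  0  1  1
So g(12) = 1.
Pile B is a plain Nim pile of size 16, so its Grundy value is 16.
Build the Grundy sequence for pile C with g(k) = mex{g(k−s) : s ∈ {4, 5}, s ≤ k}:
k:     0  1  2  3  4  5  6
g(k):  0  0  0  0  1  1  1
So g(6) = 1.
The value of a disjunctive sum is the nim-sum of the parts.
Combined value = 1 ⊕ 16 ⊕ 1 = 16.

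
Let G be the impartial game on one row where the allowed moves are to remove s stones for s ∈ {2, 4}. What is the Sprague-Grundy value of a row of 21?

1

Build the Grundy sequence with g(k) = mex{g(k−s) : s ∈ {2, 4}, s ≤ k}:
k:     0  1  2  3  4  5  6  7  8  9 10 11 12 13 14 15 16 17 18 19 20 21
g(k):  0  0  1  1  2  2  0  0  1  1  2  2  0  0  1  1  2  2  0  0  1  1
So g(21) = 1.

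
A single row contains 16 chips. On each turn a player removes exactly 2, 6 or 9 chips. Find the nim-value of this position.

Build the Grundy sequence with g(k) = mex{g(k−s) : s ∈ {2, 6, 9}, s ≤ k}:
k:     0  1  2  3  4  5  6  7  8  9 10 11 12 13 14 15 16
g(k):  0  0  1  1  0  0  1  1  0  2  1  3  0  2  1  0  0
So g(16) = 0.

0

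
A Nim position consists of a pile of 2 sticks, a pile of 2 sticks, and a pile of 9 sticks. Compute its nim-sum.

9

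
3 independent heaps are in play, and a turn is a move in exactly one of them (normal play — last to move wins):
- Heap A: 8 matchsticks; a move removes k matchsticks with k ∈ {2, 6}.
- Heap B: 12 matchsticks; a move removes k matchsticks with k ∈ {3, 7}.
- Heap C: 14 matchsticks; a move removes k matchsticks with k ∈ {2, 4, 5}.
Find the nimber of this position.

Grundy values for heap A (subtraction set {2, 6}):
k:     0  1  2  3  4  5  6  7  8
g(k):  0  0  1  1  0  0  1  1  0
So g(8) = 0.
For heap B, compute g(0), g(1), … with moves {3, 7}:
g(0) = mex{} = 0
g(1) = mex{} = 0
g(2) = mex{} = 0
g(3) = mex{0} = 1
g(4) = mex{0} = 1
g(5) = mex{0} = 1
g(6) = mex{1} = 0
g(7) = mex{0,1} = 2
g(8) = mex{0,1} = 2
g(9) = mex{0} = 1
g(10) = mex{1,2} = 0
g(11) = mex{1,2} = 0
g(12) = mex{1} = 0
So g(12) = 0.
Grundy values for heap C (subtraction set {2, 4, 5}):
k:     0  1  2  3  4  5  6  7  8  9 10 11 12 13 14
g(k):  0  0  1  1  2  2  3  0  0  1  1  2  2  3  0
So g(14) = 0.
The value of a disjunctive sum is the nim-sum of the parts.
Combined value = 0 XOR 0 XOR 0 = 0.

0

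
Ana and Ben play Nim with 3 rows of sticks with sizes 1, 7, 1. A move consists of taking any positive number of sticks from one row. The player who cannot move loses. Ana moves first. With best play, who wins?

Ana wins

Compute the nim-sum pairwise:
1 XOR 7 = 6
6 XOR 1 = 7
The nim-sum is 7 ≠ 0, so this is an N-position: the player to move can win; Ana has a winning move.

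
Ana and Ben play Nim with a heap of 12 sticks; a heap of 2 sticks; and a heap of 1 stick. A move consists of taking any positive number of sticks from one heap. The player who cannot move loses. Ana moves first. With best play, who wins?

Nim-sum: 12 XOR 2 XOR 1 = 15.
The nim-sum is 15 ≠ 0, so this is an N-position: the player to move can win; Ana has a winning move.

Ana wins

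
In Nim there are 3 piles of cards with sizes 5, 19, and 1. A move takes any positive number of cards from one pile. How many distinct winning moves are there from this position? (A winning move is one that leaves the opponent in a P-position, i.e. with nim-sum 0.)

1

Nim-sum: 5 ^ 19 ^ 1 = 23.
The overall nim-sum is X = 23. A pile of size p has a winning move iff p XOR X < p (reduce it to p XOR X).
  5: 5 XOR 23 = 18 ≥ 5 — no move.
  19: 19 XOR 23 = 4 < 19 — winning move (to 4).
  1: 1 XOR 23 = 22 ≥ 1 — no move.
That gives 1 winning move.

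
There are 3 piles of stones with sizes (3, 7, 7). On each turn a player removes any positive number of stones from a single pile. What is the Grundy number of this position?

Bitwise XOR of the heap sizes:
  011  (3)
  111  (7)
  111  (7)
  ---
  011  (3)

3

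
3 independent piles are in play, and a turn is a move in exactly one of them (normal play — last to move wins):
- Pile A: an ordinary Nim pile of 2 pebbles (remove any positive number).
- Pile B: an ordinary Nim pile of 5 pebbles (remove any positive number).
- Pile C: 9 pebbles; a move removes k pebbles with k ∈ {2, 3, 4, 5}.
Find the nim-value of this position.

Pile A is a plain Nim pile of size 2, so its Grundy value is 2.
Pile B is a plain Nim pile of size 5, so its Grundy value is 5.
Build the Grundy sequence for pile C with g(k) = mex{g(k−s) : s ∈ {2, 3, 4, 5}, s ≤ k}:
g(0) = mex{} = 0
g(1) = mex{} = 0
g(2) = mex{0} = 1
g(3) = mex{0} = 1
g(4) = mex{0,1} = 2
g(5) = mex{0,1} = 2
g(6) = mex{0,1,2} = 3
g(7) = mex{1,2} = 0
g(8) = mex{1,2,3} = 0
g(9) = mex{0,2,3} = 1
So g(9) = 1.
By the Sprague-Grundy theorem, the Grundy value of a sum of independent games is the XOR of the component values.
Combined value = 2 XOR 5 XOR 1 = 6.

6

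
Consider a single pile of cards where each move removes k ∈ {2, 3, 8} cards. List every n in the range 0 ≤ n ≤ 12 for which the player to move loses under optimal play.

0, 1, 5, 6, 10, 11

Build the Grundy sequence with g(k) = mex{g(k−s) : s ∈ {2, 3, 8}, s ≤ k}:
g(0) = mex{} = 0
g(1) = mex{} = 0
g(2) = mex{0} = 1
g(3) = mex{0} = 1
g(4) = mex{0,1} = 2
g(5) = mex{1} = 0
g(6) = mex{1,2} = 0
g(7) = mex{0,2} = 1
g(8) = mex{0} = 1
g(9) = mex{0,1} = 2
g(10) = mex{1} = 0
g(11) = mex{1,2} = 0
g(12) = mex{0,2} = 1
The P-positions (g = 0) in 0..12 are 0, 1, 5, 6, 10, 11.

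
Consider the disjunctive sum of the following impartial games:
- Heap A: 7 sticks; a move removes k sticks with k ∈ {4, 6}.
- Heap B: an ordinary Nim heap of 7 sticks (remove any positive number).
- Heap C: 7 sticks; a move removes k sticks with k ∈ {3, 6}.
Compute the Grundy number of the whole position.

4

Build the Grundy sequence for heap A with g(k) = mex{g(k−s) : s ∈ {4, 6}, s ≤ k}:
g(0) = mex{} = 0
g(1) = mex{} = 0
g(2) = mex{} = 0
g(3) = mex{} = 0
g(4) = mex{0} = 1
g(5) = mex{0} = 1
g(6) = mex{0} = 1
g(7) = mex{0} = 1
So g(7) = 1.
Heap B is a plain Nim heap of size 7, so its Grundy value is 7.
Build the Grundy sequence for heap C with g(k) = mex{g(k−s) : s ∈ {3, 6}, s ≤ k}:
g(0) = mex{} = 0
g(1) = mex{} = 0
g(2) = mex{} = 0
g(3) = mex{0} = 1
g(4) = mex{0} = 1
g(5) = mex{0} = 1
g(6) = mex{0,1} = 2
g(7) = mex{0,1} = 2
So g(7) = 2.
The value of a disjunctive sum is the nim-sum of the parts.
Combined value = 1 XOR 7 XOR 2 = 4.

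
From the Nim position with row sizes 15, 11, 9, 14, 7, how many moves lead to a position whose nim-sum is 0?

3

Compute the nim-sum pairwise:
15 ⊕ 11 = 4
4 ⊕ 9 = 13
13 ⊕ 14 = 3
3 ⊕ 7 = 4
The overall nim-sum is X = 4. A row of size p has a winning move iff p XOR X < p (reduce it to p XOR X).
  15: 15 XOR 4 = 11 < 15 — winning move (to 11).
  11: 11 XOR 4 = 15 ≥ 11 — no move.
  9: 9 XOR 4 = 13 ≥ 9 — no move.
  14: 14 XOR 4 = 10 < 14 — winning move (to 10).
  7: 7 XOR 4 = 3 < 7 — winning move (to 3).
That gives 3 winning moves.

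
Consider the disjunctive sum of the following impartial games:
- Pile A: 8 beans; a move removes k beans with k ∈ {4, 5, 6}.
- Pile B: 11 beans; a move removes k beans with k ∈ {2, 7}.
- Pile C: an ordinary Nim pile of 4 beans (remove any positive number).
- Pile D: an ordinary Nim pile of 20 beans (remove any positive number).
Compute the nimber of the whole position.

19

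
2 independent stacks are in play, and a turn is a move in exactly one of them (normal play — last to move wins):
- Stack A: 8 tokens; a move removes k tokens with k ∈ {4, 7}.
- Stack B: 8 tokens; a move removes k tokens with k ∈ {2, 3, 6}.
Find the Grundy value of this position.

0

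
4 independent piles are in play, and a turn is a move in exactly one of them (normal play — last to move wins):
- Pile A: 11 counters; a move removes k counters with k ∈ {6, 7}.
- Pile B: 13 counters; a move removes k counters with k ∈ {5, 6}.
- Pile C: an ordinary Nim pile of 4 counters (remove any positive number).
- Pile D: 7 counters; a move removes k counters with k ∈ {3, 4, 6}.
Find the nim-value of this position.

7

For pile A, compute g(0), g(1), … with moves {6, 7}:
g(0) = mex{} = 0
g(1) = mex{} = 0
g(2) = mex{} = 0
g(3) = mex{} = 0
g(4) = mex{} = 0
g(5) = mex{} = 0
g(6) = mex{0} = 1
g(7) = mex{0} = 1
g(8) = mex{0} = 1
g(9) = mex{0} = 1
g(10) = mex{0} = 1
g(11) = mex{0} = 1
So g(11) = 1.
Build the Grundy sequence for pile B with g(k) = mex{g(k−s) : s ∈ {5, 6}, s ≤ k}:
k:     0  1  2  3  4  5  6  7  8  9 10 11 12 13
g(k):  0  0  0  0  0  1  1  1  1  1  2  0  0  0
So g(13) = 0.
Pile C is a plain Nim pile of size 4, so its Grundy value is 4.
For pile D, compute g(0), g(1), … with moves {3, 4, 6}:
g(0) = mex{} = 0
g(1) = mex{} = 0
g(2) = mex{} = 0
g(3) = mex{0} = 1
g(4) = mex{0} = 1
g(5) = mex{0} = 1
g(6) = mex{0,1} = 2
g(7) = mex{0,1} = 2
So g(7) = 2.
By the Sprague-Grundy theorem, the Grundy value of a sum of independent games is the XOR of the component values.
Combined value = 1 ⊕ 0 ⊕ 4 ⊕ 2 = 7.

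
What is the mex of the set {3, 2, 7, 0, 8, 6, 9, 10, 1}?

4

The values 0, 1, 2, 3 are all present; 4 is the first non-negative integer missing from the set.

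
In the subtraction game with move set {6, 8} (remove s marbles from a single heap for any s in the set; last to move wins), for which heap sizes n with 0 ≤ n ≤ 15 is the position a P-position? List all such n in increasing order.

Grundy values for subtraction set {6, 8}:
k:     0  1  2  3  4  5  6  7  8  9 10 11 12 13 14 15
g(k):  0  0  0  0  0  0  1  1  1  1  1  1  2  2  0  0
The P-positions (g = 0) in 0..15 are 0, 1, 2, 3, 4, 5, 14, 15.

0, 1, 2, 3, 4, 5, 14, 15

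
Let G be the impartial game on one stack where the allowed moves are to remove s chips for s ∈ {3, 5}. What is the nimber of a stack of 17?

0

Build the Grundy sequence with g(k) = mex{g(k−s) : s ∈ {3, 5}, s ≤ k}:
k:     0  1  2  3  4  5  6  7  8  9 10 11 12 13 14 15 16 17
g(k):  0  0  0  1  1  1  2  2  0  0  0  1  1  1  2  2  0  0
So g(17) = 0.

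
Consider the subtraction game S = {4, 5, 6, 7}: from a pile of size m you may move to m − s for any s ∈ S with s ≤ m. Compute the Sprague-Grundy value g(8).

2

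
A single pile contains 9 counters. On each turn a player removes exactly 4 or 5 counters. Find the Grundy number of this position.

0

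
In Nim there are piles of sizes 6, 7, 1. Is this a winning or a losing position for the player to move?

Nim-sum: 6 ⊕ 7 ⊕ 1 = 0.
The nim-sum is 0, so this is a P-position: the player to move is in a losing position under optimal play.

Losing position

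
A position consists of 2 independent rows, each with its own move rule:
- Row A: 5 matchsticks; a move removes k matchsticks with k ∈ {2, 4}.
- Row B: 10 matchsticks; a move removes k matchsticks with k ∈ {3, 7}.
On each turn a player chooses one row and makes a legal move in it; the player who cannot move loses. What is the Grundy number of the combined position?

Build the Grundy sequence for row A with g(k) = mex{g(k−s) : s ∈ {2, 4}, s ≤ k}:
g(0) = mex{} = 0
g(1) = mex{} = 0
g(2) = mex{0} = 1
g(3) = mex{0} = 1
g(4) = mex{0,1} = 2
g(5) = mex{0,1} = 2
So g(5) = 2.
Build the Grundy sequence for row B with g(k) = mex{g(k−s) : s ∈ {3, 7}, s ≤ k}:
k:     0  1  2  3  4  5  6  7  8  9 10
g(k):  0  0  0  1  1  1  0  2  2  1  0
So g(10) = 0.
The value of a disjunctive sum is the nim-sum of the parts.
Combined value = 2 ⊕ 0 = 2.

2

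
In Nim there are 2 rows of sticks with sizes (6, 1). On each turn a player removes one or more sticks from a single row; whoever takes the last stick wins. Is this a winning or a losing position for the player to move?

Winning position

Compute the nim-sum pairwise:
6 ^ 1 = 7
The nim-sum is 7 ≠ 0, so this is an N-position: the player to move can win.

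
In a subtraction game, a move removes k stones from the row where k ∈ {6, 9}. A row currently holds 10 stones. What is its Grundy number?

Compute g(0), g(1), … for moves {6, 9}:
g(0) = mex{} = 0
g(1) = mex{} = 0
g(2) = mex{} = 0
g(3) = mex{} = 0
g(4) = mex{} = 0
g(5) = mex{} = 0
g(6) = mex{0} = 1
g(7) = mex{0} = 1
g(8) = mex{0} = 1
g(9) = mex{0} = 1
g(10) = mex{0} = 1
So g(10) = 1.

1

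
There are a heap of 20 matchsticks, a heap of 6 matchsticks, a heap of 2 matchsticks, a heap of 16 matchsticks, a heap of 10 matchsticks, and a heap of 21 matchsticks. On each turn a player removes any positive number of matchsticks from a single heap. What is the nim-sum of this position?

31

Compute the nim-sum pairwise:
20 XOR 6 = 18
18 XOR 2 = 16
16 XOR 16 = 0
0 XOR 10 = 10
10 XOR 21 = 31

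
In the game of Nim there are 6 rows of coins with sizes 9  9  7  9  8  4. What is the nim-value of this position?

Nim-sum: 9 ^ 9 ^ 7 ^ 9 ^ 8 ^ 4 = 2.

2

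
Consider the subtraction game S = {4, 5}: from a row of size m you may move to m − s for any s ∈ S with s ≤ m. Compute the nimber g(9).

Compute g(0), g(1), … for moves {4, 5}:
k:     0  1  2  3  4  5  6  7  8  9
g(k):  0  0  0  0  1  1  1  1  2  0
So g(9) = 0.

0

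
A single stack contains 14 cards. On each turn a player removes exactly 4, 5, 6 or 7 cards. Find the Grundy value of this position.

0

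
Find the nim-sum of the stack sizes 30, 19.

13

Nim-sum: 30 XOR 19 = 13.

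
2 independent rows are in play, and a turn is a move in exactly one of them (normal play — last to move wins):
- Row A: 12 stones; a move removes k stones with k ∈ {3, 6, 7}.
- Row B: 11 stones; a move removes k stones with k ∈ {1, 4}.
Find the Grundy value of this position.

1

Grundy values for row A (subtraction set {3, 6, 7}):
g(0) = mex{} = 0
g(1) = mex{} = 0
g(2) = mex{} = 0
g(3) = mex{0} = 1
g(4) = mex{0} = 1
g(5) = mex{0} = 1
g(6) = mex{0,1} = 2
g(7) = mex{0,1} = 2
g(8) = mex{0,1} = 2
g(9) = mex{0,1,2} = 3
g(10) = mex{1,2} = 0
g(11) = mex{1,2} = 0
g(12) = mex{1,2,3} = 0
So g(12) = 0.
Build the Grundy sequence for row B with g(k) = mex{g(k−s) : s ∈ {1, 4}, s ≤ k}:
k:     0  1  2  3  4  5  6  7  8  9 10 11
g(k):  0  1  0  1  2  0  1  0  1  2  0  1
So g(11) = 1.
By the Sprague-Grundy theorem, the Grundy value of a sum of independent games is the XOR of the component values.
Combined value = 0 ⊕ 1 = 1.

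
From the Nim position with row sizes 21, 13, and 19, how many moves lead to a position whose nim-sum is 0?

1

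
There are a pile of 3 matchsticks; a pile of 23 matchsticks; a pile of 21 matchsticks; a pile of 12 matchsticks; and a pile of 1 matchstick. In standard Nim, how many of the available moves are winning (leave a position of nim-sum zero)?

Compute the nim-sum pairwise:
3 ^ 23 = 20
20 ^ 21 = 1
1 ^ 12 = 13
13 ^ 1 = 12
The overall nim-sum is X = 12. A pile of size p has a winning move iff p XOR X < p (reduce it to p XOR X).
  3: 3 XOR 12 = 15 ≥ 3 — no move.
  23: 23 XOR 12 = 27 ≥ 23 — no move.
  21: 21 XOR 12 = 25 ≥ 21 — no move.
  12: 12 XOR 12 = 0 < 12 — winning move (to 0).
  1: 1 XOR 12 = 13 ≥ 1 — no move.
That gives 1 winning move.

1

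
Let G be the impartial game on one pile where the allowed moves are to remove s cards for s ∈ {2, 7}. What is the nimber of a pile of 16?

Grundy values for subtraction set {2, 7}:
k:     0  1  2  3  4  5  6  7  8  9 10 11 12 13 14 15 16
g(k):  0  0  1  1  0  0  1  1  2  0  0  1  1  0  0  1  1
So g(16) = 1.

1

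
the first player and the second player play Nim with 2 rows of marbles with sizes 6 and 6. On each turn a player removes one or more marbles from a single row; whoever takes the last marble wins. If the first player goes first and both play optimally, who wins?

the second player wins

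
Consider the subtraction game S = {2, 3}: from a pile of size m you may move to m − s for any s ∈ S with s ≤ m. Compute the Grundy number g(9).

Build the Grundy sequence with g(k) = mex{g(k−s) : s ∈ {2, 3}, s ≤ k}:
g(0) = mex{} = 0
g(1) = mex{} = 0
g(2) = mex{0} = 1
g(3) = mex{0} = 1
g(4) = mex{0,1} = 2
g(5) = mex{1} = 0
g(6) = mex{1,2} = 0
g(7) = mex{0,2} = 1
g(8) = mex{0} = 1
g(9) = mex{0,1} = 2
So g(9) = 2.

2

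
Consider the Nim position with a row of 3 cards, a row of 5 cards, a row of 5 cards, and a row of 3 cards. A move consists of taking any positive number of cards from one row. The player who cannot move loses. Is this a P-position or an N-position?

P-position

Nim-sum: 3 ^ 5 ^ 5 ^ 3 = 0.
The nim-sum is 0, so this is a P-position: the player to move is in a losing position under optimal play.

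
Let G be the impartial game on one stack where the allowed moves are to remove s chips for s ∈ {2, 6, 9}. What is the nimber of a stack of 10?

1

Grundy values for subtraction set {2, 6, 9}:
k:     0  1  2  3  4  5  6  7  8  9 10
g(k):  0  0  1  1  0  0  1  1  0  2  1
So g(10) = 1.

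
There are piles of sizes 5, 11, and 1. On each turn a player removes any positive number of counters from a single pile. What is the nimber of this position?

15

Nim-sum: 5 ⊕ 11 ⊕ 1 = 15.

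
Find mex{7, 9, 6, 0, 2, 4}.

1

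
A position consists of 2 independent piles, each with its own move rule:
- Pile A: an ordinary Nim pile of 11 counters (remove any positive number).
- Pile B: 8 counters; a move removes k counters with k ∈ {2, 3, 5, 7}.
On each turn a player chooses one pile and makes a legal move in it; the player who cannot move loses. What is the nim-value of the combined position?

15

Pile A is a plain Nim pile of size 11, so its Grundy value is 11.
Build the Grundy sequence for pile B with g(k) = mex{g(k−s) : s ∈ {2, 3, 5, 7}, s ≤ k}:
k:     0  1  2  3  4  5  6  7  8
g(k):  0  0  1  1  2  2  3  3  4
So g(8) = 4.
The value of a disjunctive sum is the nim-sum of the parts.
Combined value = 11 XOR 4 = 15.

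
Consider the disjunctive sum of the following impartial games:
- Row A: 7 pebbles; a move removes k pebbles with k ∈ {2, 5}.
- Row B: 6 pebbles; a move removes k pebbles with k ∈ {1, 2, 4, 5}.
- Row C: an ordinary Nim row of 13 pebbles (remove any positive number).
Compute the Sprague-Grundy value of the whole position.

For row A, compute g(0), g(1), … with moves {2, 5}:
g(0) = mex{} = 0
g(1) = mex{} = 0
g(2) = mex{0} = 1
g(3) = mex{0} = 1
g(4) = mex{1} = 0
g(5) = mex{0,1} = 2
g(6) = mex{0} = 1
g(7) = mex{1,2} = 0
So g(7) = 0.
Grundy values for row B (subtraction set {1, 2, 4, 5}):
g(0) = mex{} = 0
g(1) = mex{0} = 1
g(2) = mex{0,1} = 2
g(3) = mex{1,2} = 0
g(4) = mex{0,2} = 1
g(5) = mex{0,1} = 2
g(6) = mex{1,2} = 0
So g(6) = 0.
Row C is a plain Nim row of size 13, so its Grundy value is 13.
By the Sprague-Grundy theorem, the Grundy value of a sum of independent games is the XOR of the component values.
Combined value = 0 XOR 0 XOR 13 = 13.

13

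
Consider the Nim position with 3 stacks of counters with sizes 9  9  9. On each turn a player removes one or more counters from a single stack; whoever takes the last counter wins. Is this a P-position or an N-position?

Bitwise XOR of the heap sizes:
  1001  (9)
  1001  (9)
  1001  (9)
  ----
  1001  (9)
The nim-sum is 9 ≠ 0, so this is an N-position: the player to move can win.

N-position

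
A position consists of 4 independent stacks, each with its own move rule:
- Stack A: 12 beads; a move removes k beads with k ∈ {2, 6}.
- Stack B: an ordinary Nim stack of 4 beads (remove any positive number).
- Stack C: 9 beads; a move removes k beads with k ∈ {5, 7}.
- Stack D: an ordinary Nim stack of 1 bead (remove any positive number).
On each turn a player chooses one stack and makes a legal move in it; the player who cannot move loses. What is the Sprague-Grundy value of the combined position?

Build the Grundy sequence for stack A with g(k) = mex{g(k−s) : s ∈ {2, 6}, s ≤ k}:
g(0) = mex{} = 0
g(1) = mex{} = 0
g(2) = mex{0} = 1
g(3) = mex{0} = 1
g(4) = mex{1} = 0
g(5) = mex{1} = 0
g(6) = mex{0} = 1
g(7) = mex{0} = 1
g(8) = mex{1} = 0
g(9) = mex{1} = 0
g(10) = mex{0} = 1
g(11) = mex{0} = 1
g(12) = mex{1} = 0
So g(12) = 0.
Stack B is a plain Nim stack of size 4, so its Grundy value is 4.
Grundy values for stack C (subtraction set {5, 7}):
k:     0  1  2  3  4  5  6  7  8  9
g(k):  0  0  0  0  0  1  1  1  1  1
So g(9) = 1.
Stack D is a plain Nim stack of size 1, so its Grundy value is 1.
By the Sprague-Grundy theorem, the Grundy value of a sum of independent games is the XOR of the component values.
Combined value = 0 ⊕ 4 ⊕ 1 ⊕ 1 = 4.

4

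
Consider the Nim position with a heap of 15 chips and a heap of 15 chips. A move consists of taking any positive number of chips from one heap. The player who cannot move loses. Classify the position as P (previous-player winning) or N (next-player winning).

P-position

Write each in binary and XOR column by column:
  1111  (15)
  1111  (15)
  ----
  0000  (0)
The nim-sum is 0, so this is a P-position: the player to move is in a losing position under optimal play.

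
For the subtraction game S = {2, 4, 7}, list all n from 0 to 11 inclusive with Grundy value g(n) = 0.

0, 1, 6, 9

Build the Grundy sequence with g(k) = mex{g(k−s) : s ∈ {2, 4, 7}, s ≤ k}:
g(0) = mex{} = 0
g(1) = mex{} = 0
g(2) = mex{0} = 1
g(3) = mex{0} = 1
g(4) = mex{0,1} = 2
g(5) = mex{0,1} = 2
g(6) = mex{1,2} = 0
g(7) = mex{0,1,2} = 3
g(8) = mex{0,2} = 1
g(9) = mex{1,2,3} = 0
g(10) = mex{0,1} = 2
g(11) = mex{0,2,3} = 1
The P-positions (g = 0) in 0..11 are 0, 1, 6, 9.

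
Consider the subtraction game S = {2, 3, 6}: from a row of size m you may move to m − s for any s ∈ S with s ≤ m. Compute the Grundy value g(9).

0

Grundy values for subtraction set {2, 3, 6}:
k:     0  1  2  3  4  5  6  7  8  9
g(k):  0  0  1  1  2  0  3  1  2  0
So g(9) = 0.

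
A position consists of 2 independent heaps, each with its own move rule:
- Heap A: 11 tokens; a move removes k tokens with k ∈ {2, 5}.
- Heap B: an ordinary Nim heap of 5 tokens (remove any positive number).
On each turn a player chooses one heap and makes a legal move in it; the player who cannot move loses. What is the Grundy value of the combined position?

5

Build the Grundy sequence for heap A with g(k) = mex{g(k−s) : s ∈ {2, 5}, s ≤ k}:
g(0) = mex{} = 0
g(1) = mex{} = 0
g(2) = mex{0} = 1
g(3) = mex{0} = 1
g(4) = mex{1} = 0
g(5) = mex{0,1} = 2
g(6) = mex{0} = 1
g(7) = mex{1,2} = 0
g(8) = mex{1} = 0
g(9) = mex{0} = 1
g(10) = mex{0,2} = 1
g(11) = mex{1} = 0
So g(11) = 0.
Heap B is a plain Nim heap of size 5, so its Grundy value is 5.
The value of a disjunctive sum is the nim-sum of the parts.
Combined value = 0 XOR 5 = 5.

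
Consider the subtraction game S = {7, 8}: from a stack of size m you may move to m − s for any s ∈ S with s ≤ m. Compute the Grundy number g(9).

1

Compute g(0), g(1), … for moves {7, 8}:
g(0) = mex{} = 0
g(1) = mex{} = 0
g(2) = mex{} = 0
g(3) = mex{} = 0
g(4) = mex{} = 0
g(5) = mex{} = 0
g(6) = mex{} = 0
g(7) = mex{0} = 1
g(8) = mex{0} = 1
g(9) = mex{0} = 1
So g(9) = 1.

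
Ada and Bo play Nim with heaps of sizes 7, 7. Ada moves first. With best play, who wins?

Bo wins

Nim-sum: 7 ^ 7 = 0.
The nim-sum is 0, so this is a P-position: the player to move is in a losing position under optimal play; Ada is about to move from it and so loses — Bo wins.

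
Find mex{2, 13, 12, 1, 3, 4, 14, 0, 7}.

The values 0, 1, 2, 3, 4 are all present; 5 is the first non-negative integer missing from the set.

5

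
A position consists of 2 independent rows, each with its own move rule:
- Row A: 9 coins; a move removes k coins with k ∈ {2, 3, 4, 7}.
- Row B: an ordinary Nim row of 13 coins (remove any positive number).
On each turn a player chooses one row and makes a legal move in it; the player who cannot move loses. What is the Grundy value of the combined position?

Grundy values for row A (subtraction set {2, 3, 4, 7}):
k:     0  1  2  3  4  5  6  7  8  9
g(k):  0  0  1  1  2  2  0  3  1  4
So g(9) = 4.
Row B is a plain Nim row of size 13, so its Grundy value is 13.
The value of a disjunctive sum is the nim-sum of the parts.
Combined value = 4 ⊕ 13 = 9.

9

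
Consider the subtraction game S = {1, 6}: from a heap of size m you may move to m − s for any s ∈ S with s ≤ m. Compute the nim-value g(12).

1

Build the Grundy sequence with g(k) = mex{g(k−s) : s ∈ {1, 6}, s ≤ k}:
k:     0  1  2  3  4  5  6  7  8  9 10 11 12
g(k):  0  1  0  1  0  1  2  0  1  0  1  0  1
So g(12) = 1.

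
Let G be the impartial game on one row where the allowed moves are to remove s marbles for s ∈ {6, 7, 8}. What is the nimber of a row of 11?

1

Compute g(0), g(1), … for moves {6, 7, 8}:
k:     0  1  2  3  4  5  6  7  8  9 10 11
g(k):  0  0  0  0  0  0  1  1  1  1  1  1
So g(11) = 1.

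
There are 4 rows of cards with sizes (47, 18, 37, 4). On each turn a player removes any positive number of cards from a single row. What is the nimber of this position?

28

Write each in binary and XOR column by column:
  101111  (47)
  010010  (18)
  100101  (37)
  000100  (4)
  ------
  011100  (28)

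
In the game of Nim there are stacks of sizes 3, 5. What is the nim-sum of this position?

6

Compute the nim-sum pairwise:
3 XOR 5 = 6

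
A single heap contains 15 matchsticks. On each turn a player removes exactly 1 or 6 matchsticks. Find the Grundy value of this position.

1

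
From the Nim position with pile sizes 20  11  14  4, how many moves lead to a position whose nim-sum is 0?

1

Compute the nim-sum pairwise:
20 ⊕ 11 = 31
31 ⊕ 14 = 17
17 ⊕ 4 = 21
The overall nim-sum is X = 21. A pile of size p has a winning move iff p XOR X < p (reduce it to p XOR X).
  20: 20 XOR 21 = 1 < 20 — winning move (to 1).
  11: 11 XOR 21 = 30 ≥ 11 — no move.
  14: 14 XOR 21 = 27 ≥ 14 — no move.
  4: 4 XOR 21 = 17 ≥ 4 — no move.
That gives 1 winning move.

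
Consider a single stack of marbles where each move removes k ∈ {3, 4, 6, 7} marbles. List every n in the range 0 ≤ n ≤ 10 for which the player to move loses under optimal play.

Grundy values for subtraction set {3, 4, 6, 7}:
g(0) = mex{} = 0
g(1) = mex{} = 0
g(2) = mex{} = 0
g(3) = mex{0} = 1
g(4) = mex{0} = 1
g(5) = mex{0} = 1
g(6) = mex{0,1} = 2
g(7) = mex{0,1} = 2
g(8) = mex{0,1} = 2
g(9) = mex{0,1,2} = 3
g(10) = mex{1,2} = 0
The P-positions (g = 0) in 0..10 are 0, 1, 2, 10.

0, 1, 2, 10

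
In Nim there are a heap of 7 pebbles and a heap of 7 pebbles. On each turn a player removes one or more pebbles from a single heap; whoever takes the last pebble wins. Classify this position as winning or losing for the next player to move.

Losing position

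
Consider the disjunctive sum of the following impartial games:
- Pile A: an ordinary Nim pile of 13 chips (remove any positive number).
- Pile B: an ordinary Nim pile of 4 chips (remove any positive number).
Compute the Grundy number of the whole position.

9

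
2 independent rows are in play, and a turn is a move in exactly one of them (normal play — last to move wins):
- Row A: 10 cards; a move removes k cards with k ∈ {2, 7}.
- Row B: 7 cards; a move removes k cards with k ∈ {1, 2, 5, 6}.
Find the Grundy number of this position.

For row A, compute g(0), g(1), … with moves {2, 7}:
k:     0  1  2  3  4  5  6  7  8  9 10
g(k):  0  0  1  1  0  0  1  1  2  0  0
So g(10) = 0.
For row B, compute g(0), g(1), … with moves {1, 2, 5, 6}:
g(0) = mex{} = 0
g(1) = mex{0} = 1
g(2) = mex{0,1} = 2
g(3) = mex{1,2} = 0
g(4) = mex{0,2} = 1
g(5) = mex{0,1} = 2
g(6) = mex{0,1,2} = 3
g(7) = mex{1,2,3} = 0
So g(7) = 0.
The value of a disjunctive sum is the nim-sum of the parts.
Combined value = 0 XOR 0 = 0.

0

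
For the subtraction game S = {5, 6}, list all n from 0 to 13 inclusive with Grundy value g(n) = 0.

0, 1, 2, 3, 4, 11, 12, 13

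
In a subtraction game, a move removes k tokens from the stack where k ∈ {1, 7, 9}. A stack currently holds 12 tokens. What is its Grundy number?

0

Grundy values for subtraction set {1, 7, 9}:
g(0) = mex{} = 0
g(1) = mex{0} = 1
g(2) = mex{1} = 0
g(3) = mex{0} = 1
g(4) = mex{1} = 0
g(5) = mex{0} = 1
g(6) = mex{1} = 0
g(7) = mex{0} = 1
g(8) = mex{1} = 0
g(9) = mex{0} = 1
g(10) = mex{1} = 0
g(11) = mex{0} = 1
g(12) = mex{1} = 0
So g(12) = 0.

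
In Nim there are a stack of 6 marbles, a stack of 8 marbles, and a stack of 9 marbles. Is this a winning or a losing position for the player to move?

Winning position

Write each in binary and XOR column by column:
  0110  (6)
  1000  (8)
  1001  (9)
  ----
  0111  (7)
The nim-sum is 7 ≠ 0, so this is an N-position: the player to move can win.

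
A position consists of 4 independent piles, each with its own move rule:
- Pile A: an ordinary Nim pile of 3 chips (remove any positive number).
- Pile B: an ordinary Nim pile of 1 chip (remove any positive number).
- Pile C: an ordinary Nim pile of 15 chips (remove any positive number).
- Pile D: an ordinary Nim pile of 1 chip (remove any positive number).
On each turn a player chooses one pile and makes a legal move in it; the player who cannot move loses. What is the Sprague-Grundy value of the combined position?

Pile A is a plain Nim pile of size 3, so its Grundy value is 3.
Pile B is a plain Nim pile of size 1, so its Grundy value is 1.
Pile C is a plain Nim pile of size 15, so its Grundy value is 15.
Pile D is a plain Nim pile of size 1, so its Grundy value is 1.
The value of a disjunctive sum is the nim-sum of the parts.
Combined value = 3 ⊕ 1 ⊕ 15 ⊕ 1 = 12.

12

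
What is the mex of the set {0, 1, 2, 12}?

3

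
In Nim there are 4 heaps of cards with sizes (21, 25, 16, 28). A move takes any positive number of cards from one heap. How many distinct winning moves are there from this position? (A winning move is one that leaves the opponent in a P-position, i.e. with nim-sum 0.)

0

Bitwise XOR of the heap sizes:
  10101  (21)
  11001  (25)
  10000  (16)
  11100  (28)
  -----
  00000  (0)
The nim-sum is already 0, so every move leaves a nonzero nim-sum — there are no winning moves.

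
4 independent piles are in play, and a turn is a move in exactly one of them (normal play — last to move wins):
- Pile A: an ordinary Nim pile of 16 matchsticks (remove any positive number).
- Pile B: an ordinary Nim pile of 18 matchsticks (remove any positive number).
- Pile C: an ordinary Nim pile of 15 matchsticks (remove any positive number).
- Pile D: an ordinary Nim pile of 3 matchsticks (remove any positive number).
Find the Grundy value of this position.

14

Pile A is a plain Nim pile of size 16, so its Grundy value is 16.
Pile B is a plain Nim pile of size 18, so its Grundy value is 18.
Pile C is a plain Nim pile of size 15, so its Grundy value is 15.
Pile D is a plain Nim pile of size 3, so its Grundy value is 3.
By the Sprague-Grundy theorem, the Grundy value of a sum of independent games is the XOR of the component values.
Combined value = 16 ⊕ 18 ⊕ 15 ⊕ 3 = 14.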